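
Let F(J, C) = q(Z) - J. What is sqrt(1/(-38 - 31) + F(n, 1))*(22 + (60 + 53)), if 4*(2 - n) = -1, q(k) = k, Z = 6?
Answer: 45*sqrt(71139)/46 ≈ 260.92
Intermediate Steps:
n = 9/4 (n = 2 - 1/4*(-1) = 2 + 1/4 = 9/4 ≈ 2.2500)
F(J, C) = 6 - J
sqrt(1/(-38 - 31) + F(n, 1))*(22 + (60 + 53)) = sqrt(1/(-38 - 31) + (6 - 1*9/4))*(22 + (60 + 53)) = sqrt(1/(-69) + (6 - 9/4))*(22 + 113) = sqrt(-1/69 + 15/4)*135 = sqrt(1031/276)*135 = (sqrt(71139)/138)*135 = 45*sqrt(71139)/46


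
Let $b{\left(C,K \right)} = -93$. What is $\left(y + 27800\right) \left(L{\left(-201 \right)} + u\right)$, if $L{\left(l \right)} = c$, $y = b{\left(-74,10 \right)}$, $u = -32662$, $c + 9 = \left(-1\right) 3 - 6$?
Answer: $-905464760$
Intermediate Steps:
$c = -18$ ($c = -9 - 9 = -18$)
$y = -93$
$L{\left(l \right)} = -18$
$\left(y + 27800\right) \left(L{\left(-201 \right)} + u\right) = \left(-93 + 27800\right) \left(-18 - 32662\right) = 27707 \left(-32680\right) = -905464760$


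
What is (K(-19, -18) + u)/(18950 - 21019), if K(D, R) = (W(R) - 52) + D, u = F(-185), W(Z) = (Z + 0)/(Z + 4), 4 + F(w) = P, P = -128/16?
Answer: 572/14483 ≈ 0.039495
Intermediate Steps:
P = -8 (P = -128*1/16 = -8)
F(w) = -12 (F(w) = -4 - 8 = -12)
W(Z) = Z/(4 + Z)
u = -12
K(D, R) = -52 + D + R/(4 + R) (K(D, R) = (R/(4 + R) - 52) + D = (-52 + R/(4 + R)) + D = -52 + D + R/(4 + R))
(K(-19, -18) + u)/(18950 - 21019) = ((-18 + (-52 - 19)*(4 - 18))/(4 - 18) - 12)/(18950 - 21019) = ((-18 - 71*(-14))/(-14) - 12)/(-2069) = (-(-18 + 994)/14 - 12)*(-1/2069) = (-1/14*976 - 12)*(-1/2069) = (-488/7 - 12)*(-1/2069) = -572/7*(-1/2069) = 572/14483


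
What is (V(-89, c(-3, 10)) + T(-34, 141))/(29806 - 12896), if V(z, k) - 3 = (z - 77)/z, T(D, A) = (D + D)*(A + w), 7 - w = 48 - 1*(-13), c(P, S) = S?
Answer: -27689/79210 ≈ -0.34956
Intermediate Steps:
w = -54 (w = 7 - (48 - 1*(-13)) = 7 - (48 + 13) = 7 - 1*61 = 7 - 61 = -54)
T(D, A) = 2*D*(-54 + A) (T(D, A) = (D + D)*(A - 54) = (2*D)*(-54 + A) = 2*D*(-54 + A))
V(z, k) = 3 + (-77 + z)/z (V(z, k) = 3 + (z - 77)/z = 3 + (-77 + z)/z)
(V(-89, c(-3, 10)) + T(-34, 141))/(29806 - 12896) = ((4 - 77/(-89)) + 2*(-34)*(-54 + 141))/(29806 - 12896) = ((4 - 77*(-1/89)) + 2*(-34)*87)/16910 = ((4 + 77/89) - 5916)*(1/16910) = (433/89 - 5916)*(1/16910) = -526091/89*1/16910 = -27689/79210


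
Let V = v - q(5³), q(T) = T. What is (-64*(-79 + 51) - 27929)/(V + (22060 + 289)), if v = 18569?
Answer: -26137/40793 ≈ -0.64072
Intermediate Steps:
V = 18444 (V = 18569 - 1*5³ = 18569 - 1*125 = 18569 - 125 = 18444)
(-64*(-79 + 51) - 27929)/(V + (22060 + 289)) = (-64*(-79 + 51) - 27929)/(18444 + (22060 + 289)) = (-64*(-28) - 27929)/(18444 + 22349) = (1792 - 27929)/40793 = -26137*1/40793 = -26137/40793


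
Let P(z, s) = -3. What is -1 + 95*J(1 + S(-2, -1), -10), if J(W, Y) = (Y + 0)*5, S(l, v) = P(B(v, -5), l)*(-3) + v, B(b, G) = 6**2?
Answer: -4751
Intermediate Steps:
B(b, G) = 36
S(l, v) = 9 + v (S(l, v) = -3*(-3) + v = 9 + v)
J(W, Y) = 5*Y (J(W, Y) = Y*5 = 5*Y)
-1 + 95*J(1 + S(-2, -1), -10) = -1 + 95*(5*(-10)) = -1 + 95*(-50) = -1 - 4750 = -4751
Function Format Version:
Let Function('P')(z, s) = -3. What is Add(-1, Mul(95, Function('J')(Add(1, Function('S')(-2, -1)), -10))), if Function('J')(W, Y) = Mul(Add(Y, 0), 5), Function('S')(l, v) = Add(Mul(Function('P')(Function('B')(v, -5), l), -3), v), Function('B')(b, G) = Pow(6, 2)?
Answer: -4751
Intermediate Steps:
Function('B')(b, G) = 36
Function('S')(l, v) = Add(9, v) (Function('S')(l, v) = Add(Mul(-3, -3), v) = Add(9, v))
Function('J')(W, Y) = Mul(5, Y) (Function('J')(W, Y) = Mul(Y, 5) = Mul(5, Y))
Add(-1, Mul(95, Function('J')(Add(1, Function('S')(-2, -1)), -10))) = Add(-1, Mul(95, Mul(5, -10))) = Add(-1, Mul(95, -50)) = Add(-1, -4750) = -4751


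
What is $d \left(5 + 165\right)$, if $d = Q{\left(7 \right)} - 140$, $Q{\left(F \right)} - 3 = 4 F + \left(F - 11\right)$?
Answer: $-19210$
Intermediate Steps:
$Q{\left(F \right)} = -8 + 5 F$ ($Q{\left(F \right)} = 3 + \left(4 F + \left(F - 11\right)\right) = 3 + \left(4 F + \left(-11 + F\right)\right) = 3 + \left(-11 + 5 F\right) = -8 + 5 F$)
$d = -113$ ($d = \left(-8 + 5 \cdot 7\right) - 140 = \left(-8 + 35\right) - 140 = 27 - 140 = -113$)
$d \left(5 + 165\right) = - 113 \left(5 + 165\right) = \left(-113\right) 170 = -19210$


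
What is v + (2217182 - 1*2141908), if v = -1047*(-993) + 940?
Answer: 1115885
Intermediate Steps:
v = 1040611 (v = 1039671 + 940 = 1040611)
v + (2217182 - 1*2141908) = 1040611 + (2217182 - 1*2141908) = 1040611 + (2217182 - 2141908) = 1040611 + 75274 = 1115885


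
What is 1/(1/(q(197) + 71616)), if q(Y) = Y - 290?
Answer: 71523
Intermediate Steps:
q(Y) = -290 + Y
1/(1/(q(197) + 71616)) = 1/(1/((-290 + 197) + 71616)) = 1/(1/(-93 + 71616)) = 1/(1/71523) = 71523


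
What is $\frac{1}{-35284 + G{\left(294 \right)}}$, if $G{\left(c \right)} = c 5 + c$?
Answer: $- \frac{1}{33520} \approx -2.9833 \cdot 10^{-5}$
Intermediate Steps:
$G{\left(c \right)} = 6 c$ ($G{\left(c \right)} = 5 c + c = 6 c$)
$\frac{1}{-35284 + G{\left(294 \right)}} = \frac{1}{-35284 + 6 \cdot 294} = \frac{1}{-35284 + 1764} = \frac{1}{-33520} = - \frac{1}{33520}$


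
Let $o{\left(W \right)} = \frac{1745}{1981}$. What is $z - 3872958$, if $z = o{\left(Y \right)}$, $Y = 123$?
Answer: $- \frac{7672328053}{1981} \approx -3.873 \cdot 10^{6}$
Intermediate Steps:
$o{\left(W \right)} = \frac{1745}{1981}$ ($o{\left(W \right)} = 1745 \cdot \frac{1}{1981} = \frac{1745}{1981}$)
$z = \frac{1745}{1981} \approx 0.88087$
$z - 3872958 = \frac{1745}{1981} - 3872958 = - \frac{7672328053}{1981}$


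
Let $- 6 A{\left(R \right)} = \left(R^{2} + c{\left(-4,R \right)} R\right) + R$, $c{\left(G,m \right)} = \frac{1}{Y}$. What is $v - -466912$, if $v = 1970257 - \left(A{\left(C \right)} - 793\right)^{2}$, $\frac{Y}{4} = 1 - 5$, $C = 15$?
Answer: $\frac{1785385255}{1024} \approx 1.7435 \cdot 10^{6}$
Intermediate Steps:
$Y = -16$ ($Y = 4 \left(1 - 5\right) = 4 \left(-4\right) = -16$)
$c{\left(G,m \right)} = - \frac{1}{16}$ ($c{\left(G,m \right)} = \frac{1}{-16} = - \frac{1}{16}$)
$A{\left(R \right)} = - \frac{5 R}{32} - \frac{R^{2}}{6}$ ($A{\left(R \right)} = - \frac{\left(R^{2} - \frac{R}{16}\right) + R}{6} = - \frac{R^{2} + \frac{15 R}{16}}{6} = - \frac{5 R}{32} - \frac{R^{2}}{6}$)
$v = \frac{1307267367}{1024}$ ($v = 1970257 - \left(\left(- \frac{1}{96}\right) 15 \left(15 + 16 \cdot 15\right) - 793\right)^{2} = 1970257 - \left(\left(- \frac{1}{96}\right) 15 \left(15 + 240\right) - 793\right)^{2} = 1970257 - \left(\left(- \frac{1}{96}\right) 15 \cdot 255 - 793\right)^{2} = 1970257 - \left(- \frac{1275}{32} - 793\right)^{2} = 1970257 - \left(- \frac{26651}{32}\right)^{2} = 1970257 - \frac{710275801}{1024} = \frac{1307267367}{1024} \approx 1.2766 \cdot 10^{6}$)
$v - -466912 = \frac{1307267367}{1024} - -466912 = \frac{1307267367}{1024} + 466912 = \frac{1785385255}{1024}$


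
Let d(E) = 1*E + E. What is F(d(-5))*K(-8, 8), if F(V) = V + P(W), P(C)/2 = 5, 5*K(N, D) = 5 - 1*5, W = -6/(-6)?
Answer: 0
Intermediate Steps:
W = 1 (W = -6*(-⅙) = 1)
K(N, D) = 0 (K(N, D) = (5 - 1*5)/5 = (5 - 5)/5 = (⅕)*0 = 0)
P(C) = 10 (P(C) = 2*5 = 10)
d(E) = 2*E (d(E) = E + E = 2*E)
F(V) = 10 + V (F(V) = V + 10 = 10 + V)
F(d(-5))*K(-8, 8) = (10 + 2*(-5))*0 = (10 - 10)*0 = 0*0 = 0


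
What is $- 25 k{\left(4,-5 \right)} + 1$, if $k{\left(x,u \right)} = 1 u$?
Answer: $126$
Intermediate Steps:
$k{\left(x,u \right)} = u$
$- 25 k{\left(4,-5 \right)} + 1 = \left(-25\right) \left(-5\right) + 1 = 125 + 1 = 126$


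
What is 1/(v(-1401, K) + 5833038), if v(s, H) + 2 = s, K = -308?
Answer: 1/5831635 ≈ 1.7148e-7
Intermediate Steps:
v(s, H) = -2 + s
1/(v(-1401, K) + 5833038) = 1/((-2 - 1401) + 5833038) = 1/(-1403 + 5833038) = 1/5831635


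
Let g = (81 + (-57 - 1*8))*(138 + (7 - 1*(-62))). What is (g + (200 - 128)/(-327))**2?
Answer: 130309448256/11881 ≈ 1.0968e+7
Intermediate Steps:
g = 3312 (g = (81 + (-57 - 8))*(138 + (7 + 62)) = (81 - 65)*(138 + 69) = 16*207 = 3312)
(g + (200 - 128)/(-327))**2 = (3312 + (200 - 128)/(-327))**2 = (3312 + 72*(-1/327))**2 = (3312 - 24/109)**2 = (360984/109)**2 = 130309448256/11881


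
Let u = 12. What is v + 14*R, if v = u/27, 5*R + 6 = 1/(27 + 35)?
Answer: -22753/1395 ≈ -16.310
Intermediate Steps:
R = -371/310 (R = -6/5 + 1/(5*(27 + 35)) = -6/5 + (1/5)/62 = -6/5 + (1/5)*(1/62) = -6/5 + 1/310 = -371/310 ≈ -1.1968)
v = 4/9 (v = 12/27 = 12*(1/27) = 4/9 ≈ 0.44444)
v + 14*R = 4/9 + 14*(-371/310) = 4/9 - 2597/155 = -22753/1395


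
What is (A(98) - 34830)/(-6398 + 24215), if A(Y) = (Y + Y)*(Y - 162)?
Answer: -47374/17817 ≈ -2.6589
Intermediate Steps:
A(Y) = 2*Y*(-162 + Y) (A(Y) = (2*Y)*(-162 + Y) = 2*Y*(-162 + Y))
(A(98) - 34830)/(-6398 + 24215) = (2*98*(-162 + 98) - 34830)/(-6398 + 24215) = (2*98*(-64) - 34830)/17817 = (-12544 - 34830)*(1/17817) = -47374*1/17817 = -47374/17817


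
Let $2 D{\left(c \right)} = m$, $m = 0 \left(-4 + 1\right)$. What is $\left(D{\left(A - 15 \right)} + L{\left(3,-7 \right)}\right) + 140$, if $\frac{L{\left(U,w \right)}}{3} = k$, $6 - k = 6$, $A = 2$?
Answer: $140$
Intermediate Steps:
$k = 0$ ($k = 6 - 6 = 0$)
$L{\left(U,w \right)} = 0$ ($L{\left(U,w \right)} = 3 \cdot 0 = 0$)
$m = 0$ ($m = 0 \left(-3\right) = 0$)
$D{\left(c \right)} = 0$ ($D{\left(c \right)} = \frac{1}{2} \cdot 0 = 0$)
$\left(D{\left(A - 15 \right)} + L{\left(3,-7 \right)}\right) + 140 = \left(0 + 0\right) + 140 = 0 + 140 = 140$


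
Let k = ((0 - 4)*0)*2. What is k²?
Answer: 0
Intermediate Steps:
k = 0 (k = -4*0*2 = 0*2 = 0)
k² = 0² = 0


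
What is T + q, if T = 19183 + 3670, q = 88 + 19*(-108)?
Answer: 20889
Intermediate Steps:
q = -1964 (q = 88 - 2052 = -1964)
T = 22853
T + q = 22853 - 1964 = 20889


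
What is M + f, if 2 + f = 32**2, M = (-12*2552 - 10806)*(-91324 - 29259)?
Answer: 4995754712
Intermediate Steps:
M = 4995753690 (M = (-30624 - 10806)*(-120583) = -41430*(-120583) = 4995753690)
f = 1022 (f = -2 + 32**2 = -2 + 1024 = 1022)
M + f = 4995753690 + 1022 = 4995754712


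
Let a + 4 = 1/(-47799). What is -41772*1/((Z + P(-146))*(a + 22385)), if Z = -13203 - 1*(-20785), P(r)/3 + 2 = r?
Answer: -499164957/1909039216421 ≈ -0.00026147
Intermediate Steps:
P(r) = -6 + 3*r
Z = 7582 (Z = -13203 + 20785 = 7582)
a = -191197/47799 (a = -4 + 1/(-47799) = -4 - 1/47799 = -191197/47799 ≈ -4.0000)
-41772*1/((Z + P(-146))*(a + 22385)) = -41772*1/((7582 + (-6 + 3*(-146)))*(-191197/47799 + 22385)) = -41772*47799/(1069789418*(7582 + (-6 - 438))) = -41772*47799/(1069789418*(7582 - 444)) = -41772/(7138*(1069789418/47799)) = -41772/7636156865684/47799 = -41772*47799/7636156865684 = -499164957/1909039216421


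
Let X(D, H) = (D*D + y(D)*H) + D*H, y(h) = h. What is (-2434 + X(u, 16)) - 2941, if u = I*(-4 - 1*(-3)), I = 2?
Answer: -5435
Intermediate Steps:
u = -2 (u = 2*(-4 - 1*(-3)) = 2*(-4 + 3) = 2*(-1) = -2)
X(D, H) = D**2 + 2*D*H (X(D, H) = (D*D + D*H) + D*H = (D**2 + D*H) + D*H = D**2 + 2*D*H)
(-2434 + X(u, 16)) - 2941 = (-2434 - 2*(-2 + 2*16)) - 2941 = (-2434 - 2*(-2 + 32)) - 2941 = (-2434 - 2*30) - 2941 = (-2434 - 60) - 2941 = -2494 - 2941 = -5435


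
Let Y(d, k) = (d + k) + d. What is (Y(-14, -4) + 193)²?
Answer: 25921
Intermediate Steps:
Y(d, k) = k + 2*d
(Y(-14, -4) + 193)² = ((-4 + 2*(-14)) + 193)² = ((-4 - 28) + 193)² = (-32 + 193)² = 161² = 25921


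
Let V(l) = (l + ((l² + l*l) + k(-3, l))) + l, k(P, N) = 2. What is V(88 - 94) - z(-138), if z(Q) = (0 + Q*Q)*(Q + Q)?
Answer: 5256206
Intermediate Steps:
z(Q) = 2*Q³ (z(Q) = (0 + Q²)*(2*Q) = Q²*(2*Q) = 2*Q³)
V(l) = 2 + 2*l + 2*l² (V(l) = (l + ((l² + l*l) + 2)) + l = (l + ((l² + l²) + 2)) + l = (l + (2*l² + 2)) + l = (l + (2 + 2*l²)) + l = (2 + l + 2*l²) + l = 2 + 2*l + 2*l²)
V(88 - 94) - z(-138) = (2 + 2*(88 - 94) + 2*(88 - 94)²) - 2*(-138)³ = (2 + 2*(-6) + 2*(-6)²) - 2*(-2628072) = (2 - 12 + 2*36) - 1*(-5256144) = (2 - 12 + 72) + 5256144 = 62 + 5256144 = 5256206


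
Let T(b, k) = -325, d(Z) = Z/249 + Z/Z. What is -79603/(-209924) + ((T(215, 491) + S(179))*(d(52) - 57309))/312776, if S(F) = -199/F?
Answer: 7332140466937147/121937321416196 ≈ 60.130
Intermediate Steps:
d(Z) = 1 + Z/249 (d(Z) = Z*(1/249) + 1 = Z/249 + 1 = 1 + Z/249)
-79603/(-209924) + ((T(215, 491) + S(179))*(d(52) - 57309))/312776 = -79603/(-209924) + ((-325 - 199/179)*((1 + (1/249)*52) - 57309))/312776 = -79603*(-1/209924) + ((-325 - 199*1/179)*((1 + 52/249) - 57309))*(1/312776) = 79603/209924 + ((-325 - 199/179)*(301/249 - 57309))*(1/312776) = 79603/209924 - 58374/179*(-14269640/249)*(1/312776) = 79603/209924 + (277658655120/14857)*(1/312776) = 79603/209924 + 34707331890/580864129 = 7332140466937147/121937321416196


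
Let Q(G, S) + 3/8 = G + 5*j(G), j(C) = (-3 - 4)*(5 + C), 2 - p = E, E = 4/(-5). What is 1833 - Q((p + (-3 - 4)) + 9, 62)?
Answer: 86863/40 ≈ 2171.6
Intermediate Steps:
E = -⅘ (E = 4*(-⅕) = -⅘ ≈ -0.80000)
p = 14/5 (p = 2 - 1*(-⅘) = 2 + ⅘ = 14/5 ≈ 2.8000)
j(C) = -35 - 7*C (j(C) = -7*(5 + C) = -35 - 7*C)
Q(G, S) = -1403/8 - 34*G (Q(G, S) = -3/8 + (G + 5*(-35 - 7*G)) = -3/8 + (G + (-175 - 35*G)) = -3/8 + (-175 - 34*G) = -1403/8 - 34*G)
1833 - Q((p + (-3 - 4)) + 9, 62) = 1833 - (-1403/8 - 34*((14/5 + (-3 - 4)) + 9)) = 1833 - (-1403/8 - 34*((14/5 - 7) + 9)) = 1833 - (-1403/8 - 34*(-21/5 + 9)) = 1833 - (-1403/8 - 34*24/5) = 1833 - (-1403/8 - 816/5) = 1833 - 1*(-13543/40) = 1833 + 13543/40 = 86863/40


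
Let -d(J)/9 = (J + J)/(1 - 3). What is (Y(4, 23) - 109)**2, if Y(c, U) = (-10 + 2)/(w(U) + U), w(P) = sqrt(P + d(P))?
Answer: 46705015/3887 - 22800*sqrt(230)/3887 ≈ 11927.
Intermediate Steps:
d(J) = 9*J (d(J) = -9*(J + J)/(1 - 3) = -9*2*J/(-2) = -9*2*J*(-1)/2 = -(-9)*J = 9*J)
w(P) = sqrt(10)*sqrt(P) (w(P) = sqrt(P + 9*P) = sqrt(10*P) = sqrt(10)*sqrt(P))
Y(c, U) = -8/(U + sqrt(10)*sqrt(U)) (Y(c, U) = (-10 + 2)/(sqrt(10)*sqrt(U) + U) = -8/(U + sqrt(10)*sqrt(U)))
(Y(4, 23) - 109)**2 = (-8/(23 + sqrt(10)*sqrt(23)) - 109)**2 = (-8/(23 + sqrt(230)) - 109)**2 = (-109 - 8/(23 + sqrt(230)))**2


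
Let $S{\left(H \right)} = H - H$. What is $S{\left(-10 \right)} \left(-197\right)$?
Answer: $0$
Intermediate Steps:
$S{\left(H \right)} = 0$
$S{\left(-10 \right)} \left(-197\right) = 0 \left(-197\right) = 0$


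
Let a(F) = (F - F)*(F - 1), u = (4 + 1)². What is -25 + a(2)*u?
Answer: -25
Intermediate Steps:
u = 25 (u = 5² = 25)
a(F) = 0 (a(F) = 0*(-1 + F) = 0)
-25 + a(2)*u = -25 + 0*25 = -25 + 0 = -25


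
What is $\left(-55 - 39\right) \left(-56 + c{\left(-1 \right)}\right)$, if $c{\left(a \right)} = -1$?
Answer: $5358$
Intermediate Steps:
$\left(-55 - 39\right) \left(-56 + c{\left(-1 \right)}\right) = \left(-55 - 39\right) \left(-56 - 1\right) = \left(-94\right) \left(-57\right) = 5358$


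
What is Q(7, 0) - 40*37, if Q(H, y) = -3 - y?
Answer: -1483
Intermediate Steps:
Q(7, 0) - 40*37 = (-3 - 1*0) - 40*37 = (-3 + 0) - 1480 = -3 - 1480 = -1483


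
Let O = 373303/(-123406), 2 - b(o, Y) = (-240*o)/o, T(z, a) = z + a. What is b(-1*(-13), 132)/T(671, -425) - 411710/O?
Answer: 6249365733643/45916269 ≈ 1.3610e+5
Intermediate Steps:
T(z, a) = a + z
b(o, Y) = 242 (b(o, Y) = 2 - (-240*o)/o = 2 - 1*(-240) = 2 + 240 = 242)
O = -373303/123406 (O = 373303*(-1/123406) = -373303/123406 ≈ -3.0250)
b(-1*(-13), 132)/T(671, -425) - 411710/O = 242/(-425 + 671) - 411710/(-373303/123406) = 242/246 - 411710*(-123406/373303) = 242*(1/246) + 50807484260/373303 = 121/123 + 50807484260/373303 = 6249365733643/45916269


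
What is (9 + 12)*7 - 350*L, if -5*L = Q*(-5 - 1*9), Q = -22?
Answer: 21707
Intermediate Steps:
L = -308/5 (L = -(-22)*(-5 - 1*9)/5 = -(-22)*(-5 - 9)/5 = -(-22)*(-14)/5 = -1/5*308 = -308/5 ≈ -61.600)
(9 + 12)*7 - 350*L = (9 + 12)*7 - 350*(-308/5) = 21*7 + 21560 = 147 + 21560 = 21707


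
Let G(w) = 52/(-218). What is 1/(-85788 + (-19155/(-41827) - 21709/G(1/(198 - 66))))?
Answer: 1087502/5680311841 ≈ 0.00019145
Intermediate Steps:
G(w) = -26/109 (G(w) = 52*(-1/218) = -26/109)
1/(-85788 + (-19155/(-41827) - 21709/G(1/(198 - 66)))) = 1/(-85788 + (-19155/(-41827) - 21709/(-26/109))) = 1/(-85788 + (-19155*(-1/41827) - 21709*(-109/26))) = 1/(-85788 + (19155/41827 + 2366281/26)) = 1/(-85788 + 98974933417/1087502) = 1/(5680311841/1087502) = 1087502/5680311841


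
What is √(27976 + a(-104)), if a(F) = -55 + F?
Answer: √27817 ≈ 166.78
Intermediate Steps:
√(27976 + a(-104)) = √(27976 + (-55 - 104)) = √(27976 - 159) = √27817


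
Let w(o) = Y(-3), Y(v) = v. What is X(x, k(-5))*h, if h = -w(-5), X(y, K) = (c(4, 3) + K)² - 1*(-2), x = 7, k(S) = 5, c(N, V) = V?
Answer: 198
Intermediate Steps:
w(o) = -3
X(y, K) = 2 + (3 + K)² (X(y, K) = (3 + K)² - 1*(-2) = (3 + K)² + 2 = 2 + (3 + K)²)
h = 3 (h = -1*(-3) = 3)
X(x, k(-5))*h = (2 + (3 + 5)²)*3 = (2 + 8²)*3 = (2 + 64)*3 = 66*3 = 198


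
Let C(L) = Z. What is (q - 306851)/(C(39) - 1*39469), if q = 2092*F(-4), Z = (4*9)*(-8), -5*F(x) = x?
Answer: 1525887/198785 ≈ 7.6761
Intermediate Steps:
F(x) = -x/5
Z = -288 (Z = 36*(-8) = -288)
C(L) = -288
q = 8368/5 (q = 2092*(-⅕*(-4)) = 2092*(⅘) = 8368/5 ≈ 1673.6)
(q - 306851)/(C(39) - 1*39469) = (8368/5 - 306851)/(-288 - 1*39469) = -1525887/(5*(-288 - 39469)) = -1525887/5/(-39757) = -1525887/5*(-1/39757) = 1525887/198785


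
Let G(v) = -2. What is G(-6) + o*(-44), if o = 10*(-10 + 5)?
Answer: 2198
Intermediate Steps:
o = -50 (o = 10*(-5) = -50)
G(-6) + o*(-44) = -2 - 50*(-44) = -2 + 2200 = 2198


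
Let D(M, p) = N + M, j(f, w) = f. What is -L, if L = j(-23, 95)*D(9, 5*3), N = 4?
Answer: 299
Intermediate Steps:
D(M, p) = 4 + M
L = -299 (L = -23*(4 + 9) = -23*13 = -299)
-L = -1*(-299) = 299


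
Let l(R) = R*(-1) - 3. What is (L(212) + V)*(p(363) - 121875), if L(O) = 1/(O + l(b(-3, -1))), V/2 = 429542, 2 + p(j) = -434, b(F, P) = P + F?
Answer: -22381065247723/213 ≈ -1.0508e+11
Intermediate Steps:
b(F, P) = F + P
p(j) = -436 (p(j) = -2 - 434 = -436)
V = 859084 (V = 2*429542 = 859084)
l(R) = -3 - R (l(R) = -R - 3 = -3 - R)
L(O) = 1/(1 + O) (L(O) = 1/(O + (-3 - (-3 - 1))) = 1/(O + (-3 - 1*(-4))) = 1/(O + (-3 + 4)) = 1/(O + 1) = 1/(1 + O))
(L(212) + V)*(p(363) - 121875) = (1/(1 + 212) + 859084)*(-436 - 121875) = (1/213 + 859084)*(-122311) = (182984893/213)*(-122311) = -22381065247723/213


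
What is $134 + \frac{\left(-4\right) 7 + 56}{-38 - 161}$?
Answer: $\frac{26638}{199} \approx 133.86$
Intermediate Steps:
$134 + \frac{\left(-4\right) 7 + 56}{-38 - 161} = 134 + \frac{-28 + 56}{-199} = 134 + 28 \left(- \frac{1}{199}\right) = 134 - \frac{28}{199} = \frac{26638}{199}$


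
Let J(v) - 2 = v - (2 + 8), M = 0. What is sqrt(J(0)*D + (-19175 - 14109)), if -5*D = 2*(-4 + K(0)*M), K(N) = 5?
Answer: 2*I*sqrt(208105)/5 ≈ 182.47*I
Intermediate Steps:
D = 8/5 (D = -2*(-4 + 5*0)/5 = -2*(-4 + 0)/5 = -2*(-4)/5 = -1/5*(-8) = 8/5 ≈ 1.6000)
J(v) = -8 + v (J(v) = 2 + (v - (2 + 8)) = 2 + (v - 1*10) = 2 + (v - 10) = 2 + (-10 + v) = -8 + v)
sqrt(J(0)*D + (-19175 - 14109)) = sqrt((-8 + 0)*(8/5) + (-19175 - 14109)) = sqrt(-8*8/5 - 33284) = sqrt(-64/5 - 33284) = sqrt(-166484/5) = 2*I*sqrt(208105)/5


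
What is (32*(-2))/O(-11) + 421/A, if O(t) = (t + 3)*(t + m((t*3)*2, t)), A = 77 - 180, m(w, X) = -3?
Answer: -3359/721 ≈ -4.6588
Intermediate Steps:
A = -103
O(t) = (-3 + t)*(3 + t) (O(t) = (t + 3)*(t - 3) = (3 + t)*(-3 + t) = (-3 + t)*(3 + t))
(32*(-2))/O(-11) + 421/A = (32*(-2))/(-9 + (-11)**2) + 421/(-103) = -64/(-9 + 121) + 421*(-1/103) = -64/112 - 421/103 = -64*1/112 - 421/103 = -4/7 - 421/103 = -3359/721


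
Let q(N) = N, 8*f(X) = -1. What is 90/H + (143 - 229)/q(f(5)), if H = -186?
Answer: 21313/31 ≈ 687.52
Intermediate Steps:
f(X) = -⅛ (f(X) = (⅛)*(-1) = -⅛)
90/H + (143 - 229)/q(f(5)) = 90/(-186) + (143 - 229)/(-⅛) = 90*(-1/186) - 86*(-8) = -15/31 + 688 = 21313/31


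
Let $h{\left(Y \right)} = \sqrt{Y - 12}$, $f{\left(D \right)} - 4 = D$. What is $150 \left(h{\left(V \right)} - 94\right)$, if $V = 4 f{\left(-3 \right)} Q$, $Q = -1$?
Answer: $-14100 + 600 i \approx -14100.0 + 600.0 i$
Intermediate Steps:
$f{\left(D \right)} = 4 + D$
$V = -4$ ($V = 4 \left(4 - 3\right) \left(-1\right) = 4 \cdot 1 \left(-1\right) = 4 \left(-1\right) = -4$)
$h{\left(Y \right)} = \sqrt{-12 + Y}$
$150 \left(h{\left(V \right)} - 94\right) = 150 \left(\sqrt{-12 - 4} - 94\right) = 150 \left(\sqrt{-16} - 94\right) = 150 \left(4 i - 94\right) = 150 \left(-94 + 4 i\right) = -14100 + 600 i$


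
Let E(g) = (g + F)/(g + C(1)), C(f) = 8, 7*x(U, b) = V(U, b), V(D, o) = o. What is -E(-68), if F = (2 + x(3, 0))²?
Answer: -16/15 ≈ -1.0667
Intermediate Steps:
x(U, b) = b/7
F = 4 (F = (2 + (⅐)*0)² = (2 + 0)² = 2² = 4)
E(g) = (4 + g)/(8 + g) (E(g) = (g + 4)/(g + 8) = (4 + g)/(8 + g))
-E(-68) = -(4 - 68)/(8 - 68) = -(-64)/(-60) = -(-1)*(-64)/60 = -1*16/15 = -16/15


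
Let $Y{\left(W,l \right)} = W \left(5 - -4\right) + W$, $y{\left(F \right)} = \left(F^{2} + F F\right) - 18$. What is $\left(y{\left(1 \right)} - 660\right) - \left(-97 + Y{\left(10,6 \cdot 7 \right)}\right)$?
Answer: $-679$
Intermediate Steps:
$y{\left(F \right)} = -18 + 2 F^{2}$ ($y{\left(F \right)} = \left(F^{2} + F^{2}\right) - 18 = 2 F^{2} - 18 = -18 + 2 F^{2}$)
$Y{\left(W,l \right)} = 10 W$ ($Y{\left(W,l \right)} = W \left(5 + 4\right) + W = W 9 + W = 9 W + W = 10 W$)
$\left(y{\left(1 \right)} - 660\right) - \left(-97 + Y{\left(10,6 \cdot 7 \right)}\right) = \left(\left(-18 + 2 \cdot 1^{2}\right) - 660\right) + \left(97 - 10 \cdot 10\right) = \left(\left(-18 + 2 \cdot 1\right) - 660\right) + \left(97 - 100\right) = \left(\left(-18 + 2\right) - 660\right) + \left(97 - 100\right) = \left(-16 - 660\right) - 3 = -676 - 3 = -679$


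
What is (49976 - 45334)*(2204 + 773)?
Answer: 13819234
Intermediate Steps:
(49976 - 45334)*(2204 + 773) = 4642*2977 = 13819234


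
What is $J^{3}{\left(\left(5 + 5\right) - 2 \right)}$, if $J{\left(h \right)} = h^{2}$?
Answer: $262144$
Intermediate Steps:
$J^{3}{\left(\left(5 + 5\right) - 2 \right)} = \left(\left(\left(5 + 5\right) - 2\right)^{2}\right)^{3} = \left(\left(10 - 2\right)^{2}\right)^{3} = \left(8^{2}\right)^{3} = 64^{3} = 262144$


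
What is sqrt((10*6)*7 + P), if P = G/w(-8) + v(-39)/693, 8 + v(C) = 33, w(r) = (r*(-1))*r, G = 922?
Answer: sqrt(1385268038)/1848 ≈ 20.140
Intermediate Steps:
w(r) = -r**2 (w(r) = (-r)*r = -r**2)
v(C) = 25 (v(C) = -8 + 33 = 25)
P = -318673/22176 (P = 922/((-1*(-8)**2)) + 25/693 = 922/((-1*64)) + 25*(1/693) = 922/(-64) + 25/693 = 922*(-1/64) + 25/693 = -461/32 + 25/693 = -318673/22176 ≈ -14.370)
sqrt((10*6)*7 + P) = sqrt((10*6)*7 - 318673/22176) = sqrt(60*7 - 318673/22176) = sqrt(420 - 318673/22176) = sqrt(8995247/22176) = sqrt(1385268038)/1848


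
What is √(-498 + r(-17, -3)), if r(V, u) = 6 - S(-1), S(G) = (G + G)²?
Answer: 4*I*√31 ≈ 22.271*I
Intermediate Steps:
S(G) = 4*G² (S(G) = (2*G)² = 4*G²)
r(V, u) = 2 (r(V, u) = 6 - 4*(-1)² = 6 - 4 = 2)
√(-498 + r(-17, -3)) = √(-498 + 2) = √(-496) = 4*I*√31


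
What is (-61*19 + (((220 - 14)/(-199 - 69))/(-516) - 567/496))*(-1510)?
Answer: 3754950028985/2143464 ≈ 1.7518e+6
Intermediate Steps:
(-61*19 + (((220 - 14)/(-199 - 69))/(-516) - 567/496))*(-1510) = (-1159 + ((206/(-268))*(-1/516) - 567*1/496))*(-1510) = (-1159 + ((206*(-1/268))*(-1/516) - 567/496))*(-1510) = (-1159 + (-103/134*(-1/516) - 567/496))*(-1510) = (-1159 + (103/69144 - 567/496))*(-1510) = (-1159 - 4894195/4286928)*(-1510) = -4973443747/4286928*(-1510) = 3754950028985/2143464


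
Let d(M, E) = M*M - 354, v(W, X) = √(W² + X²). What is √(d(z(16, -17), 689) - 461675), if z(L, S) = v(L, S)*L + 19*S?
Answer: 2*I*√(54545 + 2584*√545) ≈ 677.85*I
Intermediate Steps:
z(L, S) = 19*S + L*√(L² + S²) (z(L, S) = √(L² + S²)*L + 19*S = L*√(L² + S²) + 19*S = 19*S + L*√(L² + S²))
d(M, E) = -354 + M² (d(M, E) = M² - 354 = -354 + M²)
√(d(z(16, -17), 689) - 461675) = √((-354 + (19*(-17) + 16*√(16² + (-17)²))²) - 461675) = √((-354 + (-323 + 16*√(256 + 289))²) - 461675) = √((-354 + (-323 + 16*√545)²) - 461675) = √(-462029 + (-323 + 16*√545)²)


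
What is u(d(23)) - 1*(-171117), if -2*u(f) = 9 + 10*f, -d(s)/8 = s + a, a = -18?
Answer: 342625/2 ≈ 1.7131e+5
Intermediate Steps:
d(s) = 144 - 8*s (d(s) = -8*(s - 18) = -8*(-18 + s) = 144 - 8*s)
u(f) = -9/2 - 5*f (u(f) = -(9 + 10*f)/2 = -9/2 - 5*f)
u(d(23)) - 1*(-171117) = (-9/2 - 5*(144 - 8*23)) - 1*(-171117) = (-9/2 - 5*(144 - 184)) + 171117 = (-9/2 - 5*(-40)) + 171117 = (-9/2 + 200) + 171117 = 391/2 + 171117 = 342625/2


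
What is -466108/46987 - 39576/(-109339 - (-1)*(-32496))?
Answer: -3381624772/350757955 ≈ -9.6409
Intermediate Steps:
-466108/46987 - 39576/(-109339 - (-1)*(-32496)) = -466108*1/46987 - 39576/(-109339 - 1*32496) = -24532/2473 - 39576/(-109339 - 32496) = -24532/2473 - 39576/(-141835) = -24532/2473 - 39576*(-1/141835) = -24532/2473 + 39576/141835 = -3381624772/350757955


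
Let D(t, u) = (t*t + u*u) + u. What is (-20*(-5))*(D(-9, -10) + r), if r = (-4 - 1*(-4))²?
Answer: 17100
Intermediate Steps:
D(t, u) = u + t² + u² (D(t, u) = (t² + u²) + u = u + t² + u²)
r = 0 (r = (-4 + 4)² = 0² = 0)
(-20*(-5))*(D(-9, -10) + r) = (-20*(-5))*((-10 + (-9)² + (-10)²) + 0) = 100*((-10 + 81 + 100) + 0) = 100*(171 + 0) = 100*171 = 17100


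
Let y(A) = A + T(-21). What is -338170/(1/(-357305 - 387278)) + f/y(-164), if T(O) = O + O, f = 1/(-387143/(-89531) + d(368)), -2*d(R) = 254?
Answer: 569702366070832543571/2262558564 ≈ 2.5180e+11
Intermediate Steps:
d(R) = -127 (d(R) = -½*254 = -127)
f = -89531/10983294 (f = 1/(-387143/(-89531) - 127) = 1/(-387143*(-1/89531) - 127) = 1/(387143/89531 - 127) = 1/(-10983294/89531) = -89531/10983294 ≈ -0.0081516)
T(O) = 2*O
y(A) = -42 + A (y(A) = A + 2*(-21) = A - 42 = -42 + A)
-338170/(1/(-357305 - 387278)) + f/y(-164) = -338170/(1/(-357305 - 387278)) - 89531/(10983294*(-42 - 164)) = -338170/(1/(-744583)) - 89531/10983294/(-206) = -338170/(-1/744583) - 89531/10983294*(-1/206) = -338170*(-744583) + 89531/2262558564 = 251795633110 + 89531/2262558564 = 569702366070832543571/2262558564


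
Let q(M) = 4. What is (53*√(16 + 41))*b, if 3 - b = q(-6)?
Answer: -53*√57 ≈ -400.14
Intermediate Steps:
b = -1 (b = 3 - 1*4 = 3 - 4 = -1)
(53*√(16 + 41))*b = (53*√(16 + 41))*(-1) = (53*√57)*(-1) = -53*√57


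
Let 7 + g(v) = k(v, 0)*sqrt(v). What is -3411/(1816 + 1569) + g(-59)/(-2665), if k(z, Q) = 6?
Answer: -1813324/1804205 - 6*I*sqrt(59)/2665 ≈ -1.0051 - 0.017293*I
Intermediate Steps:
g(v) = -7 + 6*sqrt(v)
-3411/(1816 + 1569) + g(-59)/(-2665) = -3411/(1816 + 1569) + (-7 + 6*sqrt(-59))/(-2665) = -3411/3385 + (-7 + 6*(I*sqrt(59)))*(-1/2665) = -3411*1/3385 + (-7 + 6*I*sqrt(59))*(-1/2665) = -3411/3385 + (7/2665 - 6*I*sqrt(59)/2665) = -1813324/1804205 - 6*I*sqrt(59)/2665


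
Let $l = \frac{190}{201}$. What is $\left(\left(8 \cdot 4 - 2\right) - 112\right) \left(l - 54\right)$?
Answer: $\frac{874448}{201} \approx 4350.5$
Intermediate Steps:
$l = \frac{190}{201}$ ($l = 190 \cdot \frac{1}{201} = \frac{190}{201} \approx 0.94527$)
$\left(\left(8 \cdot 4 - 2\right) - 112\right) \left(l - 54\right) = \left(\left(8 \cdot 4 - 2\right) - 112\right) \left(\frac{190}{201} - 54\right) = \left(\left(32 - 2\right) - 112\right) \left(- \frac{10664}{201}\right) = \left(30 - 112\right) \left(- \frac{10664}{201}\right) = \left(-82\right) \left(- \frac{10664}{201}\right) = \frac{874448}{201}$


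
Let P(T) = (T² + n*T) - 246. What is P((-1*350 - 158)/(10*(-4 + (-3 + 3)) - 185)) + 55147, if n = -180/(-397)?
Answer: 1103530186033/20098125 ≈ 54907.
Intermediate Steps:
n = 180/397 (n = -180*(-1/397) = 180/397 ≈ 0.45340)
P(T) = -246 + T² + 180*T/397 (P(T) = (T² + 180*T/397) - 246 = -246 + T² + 180*T/397)
P((-1*350 - 158)/(10*(-4 + (-3 + 3)) - 185)) + 55147 = (-246 + ((-1*350 - 158)/(10*(-4 + (-3 + 3)) - 185))² + 180*((-1*350 - 158)/(10*(-4 + (-3 + 3)) - 185))/397) + 55147 = (-246 + ((-350 - 158)/(10*(-4 + 0) - 185))² + 180*((-350 - 158)/(10*(-4 + 0) - 185))/397) + 55147 = (-246 + (-508/(10*(-4) - 185))² + 180*(-508/(10*(-4) - 185))/397) + 55147 = (-246 + (-508/(-40 - 185))² + 180*(-508/(-40 - 185))/397) + 55147 = (-246 + (-508/(-225))² + 180*(-508/(-225))/397) + 55147 = (-246 + (-508*(-1/225))² + 180*(-508*(-1/225))/397) + 55147 = (-246 + (508/225)² + (180/397)*(508/225)) + 55147 = (-246 + 258064/50625 + 2032/1985) + 55147 = -4821113342/20098125 + 55147 = 1103530186033/20098125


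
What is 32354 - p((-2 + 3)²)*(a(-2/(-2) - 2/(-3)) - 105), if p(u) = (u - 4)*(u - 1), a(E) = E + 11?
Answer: 32354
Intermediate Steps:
a(E) = 11 + E
p(u) = (-1 + u)*(-4 + u) (p(u) = (-4 + u)*(-1 + u) = (-1 + u)*(-4 + u))
32354 - p((-2 + 3)²)*(a(-2/(-2) - 2/(-3)) - 105) = 32354 - (4 + ((-2 + 3)²)² - 5*(-2 + 3)²)*((11 + (-2/(-2) - 2/(-3))) - 105) = 32354 - (4 + (1²)² - 5*1²)*((11 + (-2*(-½) - 2*(-⅓))) - 105) = 32354 - (4 + 1² - 5*1)*((11 + (1 + ⅔)) - 105) = 32354 - (4 + 1 - 5)*((11 + 5/3) - 105) = 32354 - 0*(38/3 - 105) = 32354 - 0*(-277)/3 = 32354 - 1*0 = 32354 + 0 = 32354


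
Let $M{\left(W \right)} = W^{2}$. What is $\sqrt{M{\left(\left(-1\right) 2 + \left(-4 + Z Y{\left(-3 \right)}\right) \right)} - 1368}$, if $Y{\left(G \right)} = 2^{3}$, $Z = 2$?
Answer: $2 i \sqrt{317} \approx 35.609 i$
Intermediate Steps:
$Y{\left(G \right)} = 8$
$\sqrt{M{\left(\left(-1\right) 2 + \left(-4 + Z Y{\left(-3 \right)}\right) \right)} - 1368} = \sqrt{\left(\left(-1\right) 2 + \left(-4 + 2 \cdot 8\right)\right)^{2} - 1368} = \sqrt{\left(-2 + \left(-4 + 16\right)\right)^{2} - 1368} = \sqrt{\left(-2 + 12\right)^{2} - 1368} = \sqrt{10^{2} - 1368} = \sqrt{100 - 1368} = \sqrt{-1268} = 2 i \sqrt{317}$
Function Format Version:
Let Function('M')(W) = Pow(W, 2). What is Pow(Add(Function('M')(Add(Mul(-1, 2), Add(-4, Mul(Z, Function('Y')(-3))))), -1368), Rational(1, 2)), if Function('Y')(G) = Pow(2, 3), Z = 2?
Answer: Mul(2, I, Pow(317, Rational(1, 2))) ≈ Mul(35.609, I)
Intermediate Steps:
Function('Y')(G) = 8
Pow(Add(Function('M')(Add(Mul(-1, 2), Add(-4, Mul(Z, Function('Y')(-3))))), -1368), Rational(1, 2)) = Pow(Add(Pow(Add(Mul(-1, 2), Add(-4, Mul(2, 8))), 2), -1368), Rational(1, 2)) = Pow(Add(Pow(Add(-2, Add(-4, 16)), 2), -1368), Rational(1, 2)) = Pow(Add(Pow(Add(-2, 12), 2), -1368), Rational(1, 2)) = Pow(Add(Pow(10, 2), -1368), Rational(1, 2)) = Pow(Add(100, -1368), Rational(1, 2)) = Pow(-1268, Rational(1, 2)) = Mul(2, I, Pow(317, Rational(1, 2)))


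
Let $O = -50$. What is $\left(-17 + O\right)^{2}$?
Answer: $4489$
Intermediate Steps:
$\left(-17 + O\right)^{2} = \left(-17 - 50\right)^{2} = \left(-67\right)^{2} = 4489$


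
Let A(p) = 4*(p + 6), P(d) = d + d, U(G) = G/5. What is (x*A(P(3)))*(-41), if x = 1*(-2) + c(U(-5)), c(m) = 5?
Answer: -5904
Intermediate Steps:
U(G) = G/5 (U(G) = G*(⅕) = G/5)
P(d) = 2*d
A(p) = 24 + 4*p (A(p) = 4*(6 + p) = 24 + 4*p)
x = 3 (x = 1*(-2) + 5 = -2 + 5 = 3)
(x*A(P(3)))*(-41) = (3*(24 + 4*(2*3)))*(-41) = (3*(24 + 4*6))*(-41) = (3*(24 + 24))*(-41) = (3*48)*(-41) = 144*(-41) = -5904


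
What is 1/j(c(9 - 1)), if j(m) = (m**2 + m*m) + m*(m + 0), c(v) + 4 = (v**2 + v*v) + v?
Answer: 1/52272 ≈ 1.9131e-5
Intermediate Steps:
c(v) = -4 + v + 2*v**2 (c(v) = -4 + ((v**2 + v*v) + v) = -4 + ((v**2 + v**2) + v) = -4 + (2*v**2 + v) = -4 + (v + 2*v**2) = -4 + v + 2*v**2)
j(m) = 3*m**2 (j(m) = (m**2 + m**2) + m*m = 2*m**2 + m**2 = 3*m**2)
1/j(c(9 - 1)) = 1/(3*(-4 + (9 - 1) + 2*(9 - 1)**2)**2) = 1/(3*(-4 + 8 + 2*8**2)**2) = 1/(3*(-4 + 8 + 2*64)**2) = 1/(3*(-4 + 8 + 128)**2) = 1/(3*132**2) = 1/(3*17424) = 1/52272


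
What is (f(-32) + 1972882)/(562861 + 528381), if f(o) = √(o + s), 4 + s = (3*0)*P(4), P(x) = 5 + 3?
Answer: 986441/545621 + 3*I/545621 ≈ 1.8079 + 5.4983e-6*I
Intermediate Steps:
P(x) = 8
s = -4 (s = -4 + (3*0)*8 = -4 + 0*8 = -4 + 0 = -4)
f(o) = √(-4 + o) (f(o) = √(o - 4) = √(-4 + o))
(f(-32) + 1972882)/(562861 + 528381) = (√(-4 - 32) + 1972882)/(562861 + 528381) = (√(-36) + 1972882)/1091242 = (6*I + 1972882)*(1/1091242) = (1972882 + 6*I)*(1/1091242) = 986441/545621 + 3*I/545621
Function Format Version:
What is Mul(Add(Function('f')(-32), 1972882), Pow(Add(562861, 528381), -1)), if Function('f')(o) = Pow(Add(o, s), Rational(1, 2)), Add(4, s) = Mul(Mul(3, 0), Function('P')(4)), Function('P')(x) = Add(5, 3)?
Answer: Add(Rational(986441, 545621), Mul(Rational(3, 545621), I)) ≈ Add(1.8079, Mul(5.4983e-6, I))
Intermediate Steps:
Function('P')(x) = 8
s = -4 (s = Add(-4, Mul(Mul(3, 0), 8)) = Add(-4, Mul(0, 8)) = Add(-4, 0) = -4)
Function('f')(o) = Pow(Add(-4, o), Rational(1, 2)) (Function('f')(o) = Pow(Add(o, -4), Rational(1, 2)) = Pow(Add(-4, o), Rational(1, 2)))
Mul(Add(Function('f')(-32), 1972882), Pow(Add(562861, 528381), -1)) = Mul(Add(Pow(Add(-4, -32), Rational(1, 2)), 1972882), Pow(Add(562861, 528381), -1)) = Mul(Add(Pow(-36, Rational(1, 2)), 1972882), Pow(1091242, -1)) = Mul(Add(Mul(6, I), 1972882), Rational(1, 1091242)) = Mul(Add(1972882, Mul(6, I)), Rational(1, 1091242)) = Add(Rational(986441, 545621), Mul(Rational(3, 545621), I))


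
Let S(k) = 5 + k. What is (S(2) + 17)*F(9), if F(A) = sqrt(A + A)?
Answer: 72*sqrt(2) ≈ 101.82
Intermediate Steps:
F(A) = sqrt(2)*sqrt(A) (F(A) = sqrt(2*A) = sqrt(2)*sqrt(A))
(S(2) + 17)*F(9) = ((5 + 2) + 17)*(sqrt(2)*sqrt(9)) = (7 + 17)*(sqrt(2)*3) = 24*(3*sqrt(2)) = 72*sqrt(2)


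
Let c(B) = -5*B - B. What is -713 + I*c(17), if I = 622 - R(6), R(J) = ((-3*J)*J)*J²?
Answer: -460733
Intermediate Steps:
R(J) = -3*J⁴ (R(J) = (-3*J²)*J² = -3*J⁴)
c(B) = -6*B
I = 4510 (I = 622 - (-3)*6⁴ = 622 - (-3)*1296 = 622 - 1*(-3888) = 622 + 3888 = 4510)
-713 + I*c(17) = -713 + 4510*(-6*17) = -713 + 4510*(-102) = -713 - 460020 = -460733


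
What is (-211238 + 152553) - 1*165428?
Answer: -224113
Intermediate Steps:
(-211238 + 152553) - 1*165428 = -58685 - 165428 = -224113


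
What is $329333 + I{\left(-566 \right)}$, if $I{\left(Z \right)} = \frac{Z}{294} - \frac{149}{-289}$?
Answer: $\frac{13990993955}{42483} \approx 3.2933 \cdot 10^{5}$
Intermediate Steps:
$I{\left(Z \right)} = \frac{149}{289} + \frac{Z}{294}$ ($I{\left(Z \right)} = Z \frac{1}{294} - - \frac{149}{289} = \frac{Z}{294} + \frac{149}{289} = \frac{149}{289} + \frac{Z}{294}$)
$329333 + I{\left(-566 \right)} = 329333 + \left(\frac{149}{289} + \frac{1}{294} \left(-566\right)\right) = 329333 + \left(\frac{149}{289} - \frac{283}{147}\right) = 329333 - \frac{59884}{42483} = \frac{13990993955}{42483}$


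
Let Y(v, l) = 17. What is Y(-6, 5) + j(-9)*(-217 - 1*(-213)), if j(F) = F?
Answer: 53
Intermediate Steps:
Y(-6, 5) + j(-9)*(-217 - 1*(-213)) = 17 - 9*(-217 - 1*(-213)) = 17 - 9*(-217 + 213) = 17 - 9*(-4) = 17 + 36 = 53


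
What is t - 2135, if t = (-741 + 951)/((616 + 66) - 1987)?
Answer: -185759/87 ≈ -2135.2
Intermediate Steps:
t = -14/87 (t = 210/(682 - 1987) = 210/(-1305) = 210*(-1/1305) = -14/87 ≈ -0.16092)
t - 2135 = -14/87 - 2135 = -185759/87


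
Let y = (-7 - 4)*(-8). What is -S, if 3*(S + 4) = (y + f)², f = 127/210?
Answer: -345691249/132300 ≈ -2612.9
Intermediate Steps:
y = 88 (y = -11*(-8) = 88)
f = 127/210 (f = 127*(1/210) = 127/210 ≈ 0.60476)
S = 345691249/132300 (S = -4 + (88 + 127/210)²/3 = -4 + (18607/210)²/3 = -4 + (⅓)*(346220449/44100) = -4 + 346220449/132300 = 345691249/132300 ≈ 2612.9)
-S = -1*345691249/132300 = -345691249/132300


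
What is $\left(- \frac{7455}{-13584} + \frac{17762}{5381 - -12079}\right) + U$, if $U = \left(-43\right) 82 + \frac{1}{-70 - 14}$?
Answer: $- \frac{487617790837}{138353040} \approx -3524.4$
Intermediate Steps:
$U = - \frac{296185}{84}$ ($U = -3526 + \frac{1}{-84} = -3526 - \frac{1}{84} = - \frac{296185}{84} \approx -3526.0$)
$\left(- \frac{7455}{-13584} + \frac{17762}{5381 - -12079}\right) + U = \left(- \frac{7455}{-13584} + \frac{17762}{5381 - -12079}\right) - \frac{296185}{84} = \left(\left(-7455\right) \left(- \frac{1}{13584}\right) + \frac{17762}{5381 + 12079}\right) - \frac{296185}{84} = \left(\frac{2485}{4528} + \frac{17762}{17460}\right) - \frac{296185}{84} = \left(\frac{2485}{4528} + 17762 \cdot \frac{1}{17460}\right) - \frac{296185}{84} = \left(\frac{2485}{4528} + \frac{8881}{8730}\right) - \frac{296185}{84} = \frac{30953609}{19764720} - \frac{296185}{84} = - \frac{487617790837}{138353040}$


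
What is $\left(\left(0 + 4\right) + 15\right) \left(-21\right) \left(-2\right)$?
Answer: $798$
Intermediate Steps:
$\left(\left(0 + 4\right) + 15\right) \left(-21\right) \left(-2\right) = \left(4 + 15\right) \left(-21\right) \left(-2\right) = 19 \left(-21\right) \left(-2\right) = \left(-399\right) \left(-2\right) = 798$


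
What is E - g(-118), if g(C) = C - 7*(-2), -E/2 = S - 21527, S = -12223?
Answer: 67604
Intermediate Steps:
E = 67500 (E = -2*(-12223 - 21527) = -2*(-33750) = 67500)
g(C) = 14 + C (g(C) = C + 14 = 14 + C)
E - g(-118) = 67500 - (14 - 118) = 67500 - 1*(-104) = 67500 + 104 = 67604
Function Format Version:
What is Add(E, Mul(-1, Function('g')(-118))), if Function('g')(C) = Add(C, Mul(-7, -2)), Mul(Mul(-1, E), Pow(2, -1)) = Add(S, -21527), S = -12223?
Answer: 67604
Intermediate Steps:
E = 67500 (E = Mul(-2, Add(-12223, -21527)) = Mul(-2, -33750) = 67500)
Function('g')(C) = Add(14, C) (Function('g')(C) = Add(C, 14) = Add(14, C))
Add(E, Mul(-1, Function('g')(-118))) = Add(67500, Mul(-1, Add(14, -118))) = Add(67500, Mul(-1, -104)) = Add(67500, 104) = 67604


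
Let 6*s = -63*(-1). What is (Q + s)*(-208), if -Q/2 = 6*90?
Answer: 222456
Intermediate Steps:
s = 21/2 (s = (-63*(-1))/6 = (⅙)*63 = 21/2 ≈ 10.500)
Q = -1080 (Q = -12*90 = -2*540 = -1080)
(Q + s)*(-208) = (-1080 + 21/2)*(-208) = -2139/2*(-208) = 222456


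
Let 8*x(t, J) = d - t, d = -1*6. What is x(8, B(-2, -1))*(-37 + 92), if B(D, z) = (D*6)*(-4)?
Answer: -385/4 ≈ -96.250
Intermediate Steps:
B(D, z) = -24*D (B(D, z) = (6*D)*(-4) = -24*D)
d = -6
x(t, J) = -¾ - t/8 (x(t, J) = (-6 - t)/8 = -¾ - t/8)
x(8, B(-2, -1))*(-37 + 92) = (-¾ - ⅛*8)*(-37 + 92) = (-¾ - 1)*55 = -7/4*55 = -385/4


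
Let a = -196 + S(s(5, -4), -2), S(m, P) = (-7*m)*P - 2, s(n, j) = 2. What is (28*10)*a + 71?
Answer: -47529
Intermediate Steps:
S(m, P) = -2 - 7*P*m (S(m, P) = -7*P*m - 2 = -2 - 7*P*m)
a = -170 (a = -196 + (-2 - 7*(-2)*2) = -196 + (-2 + 28) = -196 + 26 = -170)
(28*10)*a + 71 = (28*10)*(-170) + 71 = 280*(-170) + 71 = -47600 + 71 = -47529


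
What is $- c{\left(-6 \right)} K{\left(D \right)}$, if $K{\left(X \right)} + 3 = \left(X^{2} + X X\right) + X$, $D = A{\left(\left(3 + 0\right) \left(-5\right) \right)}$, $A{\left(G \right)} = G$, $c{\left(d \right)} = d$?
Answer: $2592$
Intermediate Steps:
$D = -15$ ($D = \left(3 + 0\right) \left(-5\right) = 3 \left(-5\right) = -15$)
$K{\left(X \right)} = -3 + X + 2 X^{2}$ ($K{\left(X \right)} = -3 + \left(\left(X^{2} + X X\right) + X\right) = -3 + \left(\left(X^{2} + X^{2}\right) + X\right) = -3 + \left(2 X^{2} + X\right) = -3 + \left(X + 2 X^{2}\right) = -3 + X + 2 X^{2}$)
$- c{\left(-6 \right)} K{\left(D \right)} = - \left(-6\right) \left(-3 - 15 + 2 \left(-15\right)^{2}\right) = - \left(-6\right) \left(-3 - 15 + 2 \cdot 225\right) = - \left(-6\right) \left(-3 - 15 + 450\right) = - \left(-6\right) 432 = \left(-1\right) \left(-2592\right) = 2592$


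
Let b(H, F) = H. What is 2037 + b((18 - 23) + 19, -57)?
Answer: 2051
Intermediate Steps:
2037 + b((18 - 23) + 19, -57) = 2037 + ((18 - 23) + 19) = 2037 + (-5 + 19) = 2037 + 14 = 2051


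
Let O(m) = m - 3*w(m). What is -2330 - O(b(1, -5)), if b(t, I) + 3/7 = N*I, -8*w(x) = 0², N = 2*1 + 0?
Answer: -16237/7 ≈ -2319.6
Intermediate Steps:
N = 2 (N = 2 + 0 = 2)
w(x) = 0 (w(x) = -⅛*0² = -⅛*0 = 0)
b(t, I) = -3/7 + 2*I
O(m) = m (O(m) = m - 3*0 = m + 0 = m)
-2330 - O(b(1, -5)) = -2330 - (-3/7 + 2*(-5)) = -2330 - (-3/7 - 10) = -2330 - 1*(-73/7) = -2330 + 73/7 = -16237/7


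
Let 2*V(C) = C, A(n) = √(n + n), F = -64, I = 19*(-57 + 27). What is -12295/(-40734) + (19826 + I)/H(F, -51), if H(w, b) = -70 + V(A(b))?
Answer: (-1567026508*I + 12295*√102)/(40734*(√102 + 140*I)) ≈ -273.36 - 19.742*I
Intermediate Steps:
I = -570 (I = 19*(-30) = -570)
A(n) = √2*√n (A(n) = √(2*n) = √2*√n)
V(C) = C/2
H(w, b) = -70 + √2*√b/2 (H(w, b) = -70 + (√2*√b)/2 = -70 + √2*√b/2)
-12295/(-40734) + (19826 + I)/H(F, -51) = -12295/(-40734) + (19826 - 570)/(-70 + √2*√(-51)/2) = -12295*(-1/40734) + 19256/(-70 + √2*(I*√51)/2) = 12295/40734 + 19256/(-70 + I*√102/2)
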